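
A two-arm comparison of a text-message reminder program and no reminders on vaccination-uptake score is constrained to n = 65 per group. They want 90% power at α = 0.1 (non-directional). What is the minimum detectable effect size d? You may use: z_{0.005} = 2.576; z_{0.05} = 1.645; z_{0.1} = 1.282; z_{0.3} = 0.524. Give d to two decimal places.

d_min ≈ 0.51

For two independent groups of n = 65 each: d_min = (z_{α/2} + z_β)·√(2/n).
z-sum = 1.645 + 1.282 = 2.927.
d_min = 2.927 × √(2/65) = 2.927 × 0.1754 = 0.513.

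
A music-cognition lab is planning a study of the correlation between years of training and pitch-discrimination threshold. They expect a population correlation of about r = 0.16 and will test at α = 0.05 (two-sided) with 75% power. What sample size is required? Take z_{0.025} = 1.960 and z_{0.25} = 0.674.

Fisher's z: C = ½·ln((1+r)/(1−r)) = ½·ln(1.3810) = 0.1614.
n = ((z_{α/2} + z_β)/C)² + 3.
(1.960 + 0.674) / 0.1614 = 2.634 / 0.1614 = 16.320.
n = 16.320² + 3 = 266.33 + 3 = 269.3.
Round up.

n = 270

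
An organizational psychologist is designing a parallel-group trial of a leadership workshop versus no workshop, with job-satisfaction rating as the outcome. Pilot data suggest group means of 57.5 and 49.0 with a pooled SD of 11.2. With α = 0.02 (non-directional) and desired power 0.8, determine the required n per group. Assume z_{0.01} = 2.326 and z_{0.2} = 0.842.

n = 35 per group

Cohen's d = |M₁ − M₂| / SD_pooled = |57.5 − 49.0| / 11.2 = 8.5 / 11.2 = 0.759.
For two independent groups with equal n: n = 2·((z_{α/2} + z_β) / d)².
z_{α/2} + z_β = 2.326 + 0.842 = 3.168.
n = 2 × (3.168 / 0.759)² = 2 × 4.174² = 2 × 17.42 = 34.8.
Round up to the next whole participant.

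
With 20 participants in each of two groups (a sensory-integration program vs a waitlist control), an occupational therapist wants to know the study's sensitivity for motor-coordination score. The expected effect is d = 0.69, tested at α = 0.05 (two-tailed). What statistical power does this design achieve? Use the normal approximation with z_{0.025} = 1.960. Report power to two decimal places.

power ≈ 0.59

For two equal groups, power = Φ(d·√(n/2) − z_{α/2}).
d·√(n/2) = 0.69 × √(20/2) = 0.69 × 3.162 = 2.182.
z_β = 2.182 − 1.960 = 0.222.
Power = Φ(0.222) = 0.588.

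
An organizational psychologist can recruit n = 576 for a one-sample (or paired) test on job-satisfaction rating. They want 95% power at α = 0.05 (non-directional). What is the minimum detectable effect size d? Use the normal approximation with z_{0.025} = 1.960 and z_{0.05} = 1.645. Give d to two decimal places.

d_min ≈ 0.15

For a single sample (or paired design) of n = 576: d_min = (z_{α/2} + z_β)/√n.
z-sum = 1.960 + 1.645 = 3.605.
d_min = 3.605 / √576 = 3.605 / 24.000 = 0.150.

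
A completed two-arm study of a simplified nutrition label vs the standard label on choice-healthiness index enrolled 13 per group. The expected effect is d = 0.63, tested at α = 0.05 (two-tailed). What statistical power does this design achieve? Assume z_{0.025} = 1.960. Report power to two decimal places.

For two equal groups, power = Φ(d·√(n/2) − z_{α/2}).
d·√(n/2) = 0.63 × √(13/2) = 0.63 × 2.550 = 1.606.
z_β = 1.606 − 1.960 = -0.354.
Power = Φ(-0.354) = 0.362.

power ≈ 0.36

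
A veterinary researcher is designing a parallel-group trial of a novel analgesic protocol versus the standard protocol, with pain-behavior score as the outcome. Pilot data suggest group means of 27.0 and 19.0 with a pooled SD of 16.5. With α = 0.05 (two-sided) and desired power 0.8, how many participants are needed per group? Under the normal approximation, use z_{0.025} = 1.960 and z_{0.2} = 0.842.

n = 67 per group

Cohen's d = |M₁ − M₂| / SD_pooled = |27.0 − 19.0| / 16.5 = 8.0 / 16.5 = 0.485.
For two independent groups with equal n: n = 2·((z_{α/2} + z_β) / d)².
z_{α/2} + z_β = 1.960 + 0.842 = 2.802.
n = 2 × (2.802 / 0.485)² = 2 × 5.777² = 2 × 33.38 = 66.8.
Round up to the next whole participant.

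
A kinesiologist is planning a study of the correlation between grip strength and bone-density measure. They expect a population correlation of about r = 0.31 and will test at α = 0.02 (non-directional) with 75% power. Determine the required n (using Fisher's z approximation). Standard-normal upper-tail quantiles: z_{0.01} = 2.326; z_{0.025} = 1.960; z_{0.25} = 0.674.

Fisher's z: C = ½·ln((1+r)/(1−r)) = ½·ln(1.8986) = 0.3205.
n = ((z_{α/2} + z_β)/C)² + 3.
(2.326 + 0.674) / 0.3205 = 3.000 / 0.3205 = 9.360.
n = 9.360² + 3 = 87.62 + 3 = 90.6.
Round up.

n = 91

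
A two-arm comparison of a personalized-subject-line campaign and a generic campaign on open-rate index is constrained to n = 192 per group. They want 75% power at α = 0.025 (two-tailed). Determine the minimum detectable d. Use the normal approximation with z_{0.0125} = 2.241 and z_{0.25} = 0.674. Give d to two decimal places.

d_min ≈ 0.30

For two independent groups of n = 192 each: d_min = (z_{α/2} + z_β)·√(2/n).
z-sum = 2.241 + 0.674 = 2.915.
d_min = 2.915 × √(2/192) = 2.915 × 0.1021 = 0.298.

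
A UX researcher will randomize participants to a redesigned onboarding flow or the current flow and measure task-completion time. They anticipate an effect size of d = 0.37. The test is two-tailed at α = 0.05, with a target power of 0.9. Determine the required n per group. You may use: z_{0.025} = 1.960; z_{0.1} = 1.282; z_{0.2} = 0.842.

For two independent groups with equal n: n = 2·((z_{α/2} + z_β) / d)².
z_{α/2} + z_β = 1.960 + 1.282 = 3.242.
n = 2 × (3.242 / 0.37)² = 2 × 8.762² = 2 × 76.78 = 153.6.
Round up to the next whole participant.

n = 154 per group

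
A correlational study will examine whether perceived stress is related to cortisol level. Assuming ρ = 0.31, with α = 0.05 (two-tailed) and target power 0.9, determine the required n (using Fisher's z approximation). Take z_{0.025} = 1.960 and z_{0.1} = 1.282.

Fisher's z: C = ½·ln((1+r)/(1−r)) = ½·ln(1.8986) = 0.3205.
n = ((z_{α/2} + z_β)/C)² + 3.
(1.960 + 1.282) / 0.3205 = 3.242 / 0.3205 = 10.115.
n = 10.115² + 3 = 102.32 + 3 = 105.3.
Round up.

n = 106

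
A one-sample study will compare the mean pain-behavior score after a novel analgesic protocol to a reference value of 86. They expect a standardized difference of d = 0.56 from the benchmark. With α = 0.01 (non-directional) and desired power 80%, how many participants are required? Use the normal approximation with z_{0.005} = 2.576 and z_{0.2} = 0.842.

n = 38

For a one-sample test: n = ((z_{α/2} + z_β) / d)².
z_{α/2} + z_β = 2.576 + 0.842 = 3.418.
n = (3.418 / 0.56)² = 6.104² = 37.25.
Round up.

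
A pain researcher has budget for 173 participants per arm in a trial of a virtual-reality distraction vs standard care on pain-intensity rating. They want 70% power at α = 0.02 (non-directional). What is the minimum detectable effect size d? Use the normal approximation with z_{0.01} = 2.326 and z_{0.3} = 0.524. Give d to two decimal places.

For two independent groups of n = 173 each: d_min = (z_{α/2} + z_β)·√(2/n).
z-sum = 2.326 + 0.524 = 2.850.
d_min = 2.850 × √(2/173) = 2.850 × 0.1075 = 0.306.

d_min ≈ 0.31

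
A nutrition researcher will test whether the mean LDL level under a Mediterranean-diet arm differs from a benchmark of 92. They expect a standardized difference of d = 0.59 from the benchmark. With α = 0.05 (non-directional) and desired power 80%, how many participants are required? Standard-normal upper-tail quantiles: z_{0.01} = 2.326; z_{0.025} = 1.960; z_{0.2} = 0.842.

n = 23

For a one-sample test: n = ((z_{α/2} + z_β) / d)².
z_{α/2} + z_β = 1.960 + 0.842 = 2.802.
n = (2.802 / 0.59)² = 4.749² = 22.55.
Round up.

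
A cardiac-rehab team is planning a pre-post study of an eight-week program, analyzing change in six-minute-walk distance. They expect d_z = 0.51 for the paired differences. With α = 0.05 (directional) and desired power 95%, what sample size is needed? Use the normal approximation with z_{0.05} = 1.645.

n = 42 pairs

For a paired (one-sample on differences) test: n = ((z_{α} + z_β) / d)².
z_{α} + z_β = 1.645 + 1.645 = 3.290.
n = (3.290 / 0.51)² = 6.451² = 41.62.
Round up.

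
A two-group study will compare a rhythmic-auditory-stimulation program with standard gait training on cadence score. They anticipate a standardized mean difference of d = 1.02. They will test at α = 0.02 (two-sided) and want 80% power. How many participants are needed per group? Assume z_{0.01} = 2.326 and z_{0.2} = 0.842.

For two independent groups with equal n: n = 2·((z_{α/2} + z_β) / d)².
z_{α/2} + z_β = 2.326 + 0.842 = 3.168.
n = 2 × (3.168 / 1.02)² = 2 × 3.106² = 2 × 9.65 = 19.3.
Round up to the next whole participant.

n = 20 per group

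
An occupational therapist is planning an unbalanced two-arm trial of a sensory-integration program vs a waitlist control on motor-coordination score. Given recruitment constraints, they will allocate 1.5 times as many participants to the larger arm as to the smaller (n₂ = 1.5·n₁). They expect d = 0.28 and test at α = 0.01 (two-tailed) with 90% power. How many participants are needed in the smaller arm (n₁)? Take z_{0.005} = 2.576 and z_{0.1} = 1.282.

With allocation ratio k = n₂/n₁ = 1.5, Var(x̄₁−x̄₂) = σ²(1/n₁ + 1/(k·n₁)) = σ²·(k+1)/(k·n₁).
So n₁ = (1 + 1/k)·((z_{α/2} + z_β)/d)² = 1.667 × (3.858/0.28)².
n₁ = 1.667 × 189.85 = 316.4.
Round up: n₁ = 317, giving n₂ = ⌈1.5 × 317⌉ = ⌈475.5⌉ = 476.

n₁ = 317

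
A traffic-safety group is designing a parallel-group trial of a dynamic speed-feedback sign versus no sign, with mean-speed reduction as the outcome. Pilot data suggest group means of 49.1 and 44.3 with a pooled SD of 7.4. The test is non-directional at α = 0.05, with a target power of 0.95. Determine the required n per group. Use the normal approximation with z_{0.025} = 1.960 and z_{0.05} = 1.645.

Cohen's d = |M₁ − M₂| / SD_pooled = |49.1 − 44.3| / 7.4 = 4.8 / 7.4 = 0.649.
For two independent groups with equal n: n = 2·((z_{α/2} + z_β) / d)².
z_{α/2} + z_β = 1.960 + 1.645 = 3.605.
n = 2 × (3.605 / 0.649)² = 2 × 5.555² = 2 × 30.85 = 61.7.
Round up to the next whole participant.

n = 62 per group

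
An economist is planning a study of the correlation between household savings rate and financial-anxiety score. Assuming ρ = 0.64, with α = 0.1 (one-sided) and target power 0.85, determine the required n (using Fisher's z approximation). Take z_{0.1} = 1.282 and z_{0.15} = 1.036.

n = 13

Fisher's z: C = ½·ln((1+r)/(1−r)) = ½·ln(4.5556) = 0.7582.
n = ((z_{α} + z_β)/C)² + 3.
(1.282 + 1.036) / 0.7582 = 2.318 / 0.7582 = 3.057.
n = 3.057² + 3 = 9.35 + 3 = 12.3.
Round up.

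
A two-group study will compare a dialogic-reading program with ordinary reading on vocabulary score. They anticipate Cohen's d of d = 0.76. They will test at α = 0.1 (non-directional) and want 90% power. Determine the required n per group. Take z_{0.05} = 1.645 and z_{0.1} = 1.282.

n = 30 per group

For two independent groups with equal n: n = 2·((z_{α/2} + z_β) / d)².
z_{α/2} + z_β = 1.645 + 1.282 = 2.927.
n = 2 × (2.927 / 0.76)² = 2 × 3.851² = 2 × 14.83 = 29.7.
Round up to the next whole participant.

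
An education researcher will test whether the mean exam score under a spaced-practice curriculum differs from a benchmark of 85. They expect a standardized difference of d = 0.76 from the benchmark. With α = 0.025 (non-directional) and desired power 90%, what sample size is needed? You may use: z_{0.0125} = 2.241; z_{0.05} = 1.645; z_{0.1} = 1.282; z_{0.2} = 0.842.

For a one-sample test: n = ((z_{α/2} + z_β) / d)².
z_{α/2} + z_β = 2.241 + 1.282 = 3.523.
n = (3.523 / 0.76)² = 4.636² = 21.49.
Round up.

n = 22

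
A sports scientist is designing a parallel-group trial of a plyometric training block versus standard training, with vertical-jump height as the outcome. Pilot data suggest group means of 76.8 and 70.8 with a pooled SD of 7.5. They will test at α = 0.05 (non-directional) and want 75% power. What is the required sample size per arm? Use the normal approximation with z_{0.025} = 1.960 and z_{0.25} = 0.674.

Cohen's d = |M₁ − M₂| / SD_pooled = |76.8 − 70.8| / 7.5 = 6.0 / 7.5 = 0.800.
For two independent groups with equal n: n = 2·((z_{α/2} + z_β) / d)².
z_{α/2} + z_β = 1.960 + 0.674 = 2.634.
n = 2 × (2.634 / 0.800)² = 2 × 3.292² = 2 × 10.84 = 21.7.
Round up to the next whole participant.

n = 22 per group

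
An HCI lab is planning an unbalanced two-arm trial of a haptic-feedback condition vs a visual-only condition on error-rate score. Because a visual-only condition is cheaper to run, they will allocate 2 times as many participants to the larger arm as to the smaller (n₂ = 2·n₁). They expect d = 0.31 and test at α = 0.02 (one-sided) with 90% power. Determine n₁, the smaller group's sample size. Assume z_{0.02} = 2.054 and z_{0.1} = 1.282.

n₁ = 174

With allocation ratio k = n₂/n₁ = 2, Var(x̄₁−x̄₂) = σ²(1/n₁ + 1/(k·n₁)) = σ²·(k+1)/(k·n₁).
So n₁ = (1 + 1/k)·((z_{α} + z_β)/d)² = 1.500 × (3.336/0.31)².
n₁ = 1.500 × 115.81 = 173.7.
Round up: n₁ = 174, giving n₂ = 2 × 174 = 348.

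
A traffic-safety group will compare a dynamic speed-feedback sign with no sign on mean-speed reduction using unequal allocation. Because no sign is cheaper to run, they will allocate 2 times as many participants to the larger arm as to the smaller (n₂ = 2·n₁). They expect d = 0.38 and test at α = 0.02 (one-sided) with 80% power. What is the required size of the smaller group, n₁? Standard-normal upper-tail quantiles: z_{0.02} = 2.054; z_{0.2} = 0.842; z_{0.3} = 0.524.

With allocation ratio k = n₂/n₁ = 2, Var(x̄₁−x̄₂) = σ²(1/n₁ + 1/(k·n₁)) = σ²·(k+1)/(k·n₁).
So n₁ = (1 + 1/k)·((z_{α} + z_β)/d)² = 1.500 × (2.896/0.38)².
n₁ = 1.500 × 58.08 = 87.1.
Round up: n₁ = 88, giving n₂ = 2 × 88 = 176.

n₁ = 88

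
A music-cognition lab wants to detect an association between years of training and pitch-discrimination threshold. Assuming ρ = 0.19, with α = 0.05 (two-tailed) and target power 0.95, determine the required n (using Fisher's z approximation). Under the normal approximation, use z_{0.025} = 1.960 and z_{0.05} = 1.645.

n = 355

Fisher's z: C = ½·ln((1+r)/(1−r)) = ½·ln(1.4691) = 0.1923.
n = ((z_{α/2} + z_β)/C)² + 3.
(1.960 + 1.645) / 0.1923 = 3.605 / 0.1923 = 18.747.
n = 18.747² + 3 = 351.44 + 3 = 354.4.
Round up.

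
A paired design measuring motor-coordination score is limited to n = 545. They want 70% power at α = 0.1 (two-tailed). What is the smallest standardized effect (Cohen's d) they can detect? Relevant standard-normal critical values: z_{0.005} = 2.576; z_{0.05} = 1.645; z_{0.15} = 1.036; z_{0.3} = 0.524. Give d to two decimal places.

For a single sample (or paired design) of n = 545: d_min = (z_{α/2} + z_β)/√n.
z-sum = 1.645 + 0.524 = 2.169.
d_min = 2.169 / √545 = 2.169 / 23.345 = 0.093.

d_min ≈ 0.09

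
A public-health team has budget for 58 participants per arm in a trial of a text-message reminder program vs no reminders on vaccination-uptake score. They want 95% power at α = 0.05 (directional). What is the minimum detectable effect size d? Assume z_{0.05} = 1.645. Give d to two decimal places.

d_min ≈ 0.61

For two independent groups of n = 58 each: d_min = (z_{α} + z_β)·√(2/n).
z-sum = 1.645 + 1.645 = 3.290.
d_min = 3.290 × √(2/58) = 3.290 × 0.1857 = 0.611.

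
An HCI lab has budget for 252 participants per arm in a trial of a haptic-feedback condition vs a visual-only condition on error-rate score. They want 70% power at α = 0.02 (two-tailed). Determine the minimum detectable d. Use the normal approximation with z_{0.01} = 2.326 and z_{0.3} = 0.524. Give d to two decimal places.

For two independent groups of n = 252 each: d_min = (z_{α/2} + z_β)·√(2/n).
z-sum = 2.326 + 0.524 = 2.850.
d_min = 2.850 × √(2/252) = 2.850 × 0.0891 = 0.254.

d_min ≈ 0.25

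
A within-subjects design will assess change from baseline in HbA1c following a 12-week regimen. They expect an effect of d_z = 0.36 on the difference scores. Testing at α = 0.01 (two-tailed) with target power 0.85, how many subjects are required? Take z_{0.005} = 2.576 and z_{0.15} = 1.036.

For a paired (one-sample on differences) test: n = ((z_{α/2} + z_β) / d)².
z_{α/2} + z_β = 2.576 + 1.036 = 3.612.
n = (3.612 / 0.36)² = 10.033² = 100.67.
Round up.

n = 101 pairs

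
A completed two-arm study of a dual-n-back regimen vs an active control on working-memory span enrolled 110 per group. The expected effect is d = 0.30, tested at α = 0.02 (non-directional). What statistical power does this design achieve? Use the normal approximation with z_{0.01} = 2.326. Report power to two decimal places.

power ≈ 0.46

For two equal groups, power = Φ(d·√(n/2) − z_{α/2}).
d·√(n/2) = 0.30 × √(110/2) = 0.30 × 7.416 = 2.225.
z_β = 2.225 − 2.326 = -0.101.
Power = Φ(-0.101) = 0.460.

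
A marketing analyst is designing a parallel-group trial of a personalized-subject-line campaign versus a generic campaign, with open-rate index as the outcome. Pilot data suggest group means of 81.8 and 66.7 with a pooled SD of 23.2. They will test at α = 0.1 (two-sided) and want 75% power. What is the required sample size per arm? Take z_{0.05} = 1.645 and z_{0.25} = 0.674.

n = 26 per group

Cohen's d = |M₁ − M₂| / SD_pooled = |81.8 − 66.7| / 23.2 = 15.1 / 23.2 = 0.651.
For two independent groups with equal n: n = 2·((z_{α/2} + z_β) / d)².
z_{α/2} + z_β = 1.645 + 0.674 = 2.319.
n = 2 × (2.319 / 0.651)² = 2 × 3.562² = 2 × 12.69 = 25.4.
Round up to the next whole participant.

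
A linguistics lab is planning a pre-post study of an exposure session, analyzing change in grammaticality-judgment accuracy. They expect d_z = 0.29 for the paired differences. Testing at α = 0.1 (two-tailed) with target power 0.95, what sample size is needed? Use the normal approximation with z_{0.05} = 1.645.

For a paired (one-sample on differences) test: n = ((z_{α/2} + z_β) / d)².
z_{α/2} + z_β = 1.645 + 1.645 = 3.290.
n = (3.290 / 0.29)² = 11.345² = 128.71.
Round up.

n = 129 pairs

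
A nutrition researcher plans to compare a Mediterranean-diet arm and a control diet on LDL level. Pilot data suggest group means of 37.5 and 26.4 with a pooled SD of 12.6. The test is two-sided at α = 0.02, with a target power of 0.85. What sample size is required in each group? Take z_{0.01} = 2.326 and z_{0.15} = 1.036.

Cohen's d = |M₁ − M₂| / SD_pooled = |37.5 − 26.4| / 12.6 = 11.1 / 12.6 = 0.881.
For two independent groups with equal n: n = 2·((z_{α/2} + z_β) / d)².
z_{α/2} + z_β = 2.326 + 1.036 = 3.362.
n = 2 × (3.362 / 0.881)² = 2 × 3.816² = 2 × 14.56 = 29.1.
Round up to the next whole participant.

n = 30 per group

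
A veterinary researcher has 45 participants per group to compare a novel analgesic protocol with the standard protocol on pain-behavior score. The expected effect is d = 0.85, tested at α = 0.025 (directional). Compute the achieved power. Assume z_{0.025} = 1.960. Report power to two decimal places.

For two equal groups, power = Φ(d·√(n/2) − z_{α}).
d·√(n/2) = 0.85 × √(45/2) = 0.85 × 4.743 = 4.032.
z_β = 4.032 − 1.960 = 2.072.
Power = Φ(2.072) = 0.981.

power ≈ 0.98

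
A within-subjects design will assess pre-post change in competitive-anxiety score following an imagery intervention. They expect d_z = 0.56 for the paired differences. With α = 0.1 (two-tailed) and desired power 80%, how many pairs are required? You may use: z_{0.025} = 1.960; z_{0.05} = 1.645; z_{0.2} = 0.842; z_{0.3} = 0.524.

n = 20 pairs

For a paired (one-sample on differences) test: n = ((z_{α/2} + z_β) / d)².
z_{α/2} + z_β = 1.645 + 0.842 = 2.487.
n = (2.487 / 0.56)² = 4.441² = 19.72.
Round up.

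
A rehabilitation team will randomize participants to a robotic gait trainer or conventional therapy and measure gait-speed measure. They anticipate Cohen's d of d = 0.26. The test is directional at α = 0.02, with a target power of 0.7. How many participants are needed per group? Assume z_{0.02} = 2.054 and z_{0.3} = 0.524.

For two independent groups with equal n: n = 2·((z_{α} + z_β) / d)².
z_{α} + z_β = 2.054 + 0.524 = 2.578.
n = 2 × (2.578 / 0.26)² = 2 × 9.915² = 2 × 98.31 = 196.6.
Round up to the next whole participant.

n = 197 per group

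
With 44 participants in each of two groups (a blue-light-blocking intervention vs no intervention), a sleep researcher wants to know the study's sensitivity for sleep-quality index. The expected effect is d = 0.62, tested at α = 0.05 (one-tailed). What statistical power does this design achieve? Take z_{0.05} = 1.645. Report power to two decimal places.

For two equal groups, power = Φ(d·√(n/2) − z_{α}).
d·√(n/2) = 0.62 × √(44/2) = 0.62 × 4.690 = 2.908.
z_β = 2.908 − 1.645 = 1.263.
Power = Φ(1.263) = 0.897.

power ≈ 0.90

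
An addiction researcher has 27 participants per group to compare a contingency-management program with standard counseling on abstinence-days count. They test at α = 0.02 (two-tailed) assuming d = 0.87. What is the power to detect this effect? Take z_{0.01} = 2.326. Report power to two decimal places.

power ≈ 0.81

For two equal groups, power = Φ(d·√(n/2) − z_{α/2}).
d·√(n/2) = 0.87 × √(27/2) = 0.87 × 3.674 = 3.197.
z_β = 3.197 − 2.326 = 0.871.
Power = Φ(0.871) = 0.808.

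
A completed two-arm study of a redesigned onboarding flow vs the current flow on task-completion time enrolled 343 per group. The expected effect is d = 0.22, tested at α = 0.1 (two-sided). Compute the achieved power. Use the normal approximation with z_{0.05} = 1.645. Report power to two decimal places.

power ≈ 0.89

For two equal groups, power = Φ(d·√(n/2) − z_{α/2}).
d·√(n/2) = 0.22 × √(343/2) = 0.22 × 13.096 = 2.881.
z_β = 2.881 − 1.645 = 1.236.
Power = Φ(1.236) = 0.892.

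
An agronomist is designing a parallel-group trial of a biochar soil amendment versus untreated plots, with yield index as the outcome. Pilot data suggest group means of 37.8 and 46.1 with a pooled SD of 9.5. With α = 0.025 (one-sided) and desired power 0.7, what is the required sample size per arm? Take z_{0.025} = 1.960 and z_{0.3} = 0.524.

Cohen's d = |M₁ − M₂| / SD_pooled = |37.8 − 46.1| / 9.5 = 8.3 / 9.5 = 0.874.
For two independent groups with equal n: n = 2·((z_{α} + z_β) / d)².
z_{α} + z_β = 1.960 + 0.524 = 2.484.
n = 2 × (2.484 / 0.874)² = 2 × 2.842² = 2 × 8.08 = 16.2.
Round up to the next whole participant.

n = 17 per group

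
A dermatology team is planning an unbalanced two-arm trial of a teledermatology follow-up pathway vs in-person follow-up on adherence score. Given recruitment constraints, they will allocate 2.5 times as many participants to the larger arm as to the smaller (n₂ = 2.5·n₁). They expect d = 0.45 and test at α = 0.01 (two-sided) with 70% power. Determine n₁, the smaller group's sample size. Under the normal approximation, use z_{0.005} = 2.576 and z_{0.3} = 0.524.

n₁ = 67

With allocation ratio k = n₂/n₁ = 2.5, Var(x̄₁−x̄₂) = σ²(1/n₁ + 1/(k·n₁)) = σ²·(k+1)/(k·n₁).
So n₁ = (1 + 1/k)·((z_{α/2} + z_β)/d)² = 1.400 × (3.100/0.45)².
n₁ = 1.400 × 47.46 = 66.4.
Round up: n₁ = 67, giving n₂ = ⌈2.5 × 67⌉ = ⌈167.5⌉ = 168.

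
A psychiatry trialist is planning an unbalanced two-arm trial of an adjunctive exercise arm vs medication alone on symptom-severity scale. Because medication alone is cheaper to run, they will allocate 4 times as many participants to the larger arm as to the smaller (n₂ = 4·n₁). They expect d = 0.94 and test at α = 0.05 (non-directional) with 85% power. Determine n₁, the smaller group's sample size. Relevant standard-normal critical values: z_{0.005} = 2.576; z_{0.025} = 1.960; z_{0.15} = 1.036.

With allocation ratio k = n₂/n₁ = 4, Var(x̄₁−x̄₂) = σ²(1/n₁ + 1/(k·n₁)) = σ²·(k+1)/(k·n₁).
So n₁ = (1 + 1/k)·((z_{α/2} + z_β)/d)² = 1.250 × (2.996/0.94)².
n₁ = 1.250 × 10.16 = 12.7.
Round up: n₁ = 13, giving n₂ = 4 × 13 = 52.

n₁ = 13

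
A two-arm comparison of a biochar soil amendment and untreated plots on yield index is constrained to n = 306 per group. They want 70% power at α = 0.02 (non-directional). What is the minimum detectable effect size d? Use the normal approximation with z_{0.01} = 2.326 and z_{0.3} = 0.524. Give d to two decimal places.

For two independent groups of n = 306 each: d_min = (z_{α/2} + z_β)·√(2/n).
z-sum = 2.326 + 0.524 = 2.850.
d_min = 2.850 × √(2/306) = 2.850 × 0.0808 = 0.230.

d_min ≈ 0.23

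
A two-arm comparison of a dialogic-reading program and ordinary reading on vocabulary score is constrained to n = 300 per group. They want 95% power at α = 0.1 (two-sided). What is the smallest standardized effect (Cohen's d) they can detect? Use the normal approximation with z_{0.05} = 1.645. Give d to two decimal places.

d_min ≈ 0.27

For two independent groups of n = 300 each: d_min = (z_{α/2} + z_β)·√(2/n).
z-sum = 1.645 + 1.645 = 3.290.
d_min = 3.290 × √(2/300) = 3.290 × 0.0816 = 0.269.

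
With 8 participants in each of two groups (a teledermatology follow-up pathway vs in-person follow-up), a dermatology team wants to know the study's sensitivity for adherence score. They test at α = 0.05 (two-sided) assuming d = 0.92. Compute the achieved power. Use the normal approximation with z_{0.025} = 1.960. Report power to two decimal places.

power ≈ 0.45

For two equal groups, power = Φ(d·√(n/2) − z_{α/2}).
d·√(n/2) = 0.92 × √(8/2) = 0.92 × 2.000 = 1.840.
z_β = 1.840 − 1.960 = -0.120.
Power = Φ(-0.120) = 0.452.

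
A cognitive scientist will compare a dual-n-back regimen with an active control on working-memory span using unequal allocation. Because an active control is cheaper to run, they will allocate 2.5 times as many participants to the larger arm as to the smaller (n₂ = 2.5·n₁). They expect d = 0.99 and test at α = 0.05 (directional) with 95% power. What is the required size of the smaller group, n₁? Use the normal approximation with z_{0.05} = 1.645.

n₁ = 16

With allocation ratio k = n₂/n₁ = 2.5, Var(x̄₁−x̄₂) = σ²(1/n₁ + 1/(k·n₁)) = σ²·(k+1)/(k·n₁).
So n₁ = (1 + 1/k)·((z_{α} + z_β)/d)² = 1.400 × (3.290/0.99)².
n₁ = 1.400 × 11.04 = 15.5.
Round up: n₁ = 16, giving n₂ = 2.5 × 16 = 40.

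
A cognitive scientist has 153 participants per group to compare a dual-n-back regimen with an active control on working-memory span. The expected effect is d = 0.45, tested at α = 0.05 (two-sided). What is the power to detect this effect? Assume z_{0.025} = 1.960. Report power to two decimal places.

For two equal groups, power = Φ(d·√(n/2) − z_{α/2}).
d·√(n/2) = 0.45 × √(153/2) = 0.45 × 8.746 = 3.936.
z_β = 3.936 − 1.960 = 1.976.
Power = Φ(1.976) = 0.976.

power ≈ 0.98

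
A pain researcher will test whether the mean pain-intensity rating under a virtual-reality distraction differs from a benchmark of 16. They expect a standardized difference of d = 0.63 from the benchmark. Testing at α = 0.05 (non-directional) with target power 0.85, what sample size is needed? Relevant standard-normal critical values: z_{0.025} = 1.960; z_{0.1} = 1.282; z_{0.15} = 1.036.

n = 23

For a one-sample test: n = ((z_{α/2} + z_β) / d)².
z_{α/2} + z_β = 1.960 + 1.036 = 2.996.
n = (2.996 / 0.63)² = 4.756² = 22.62.
Round up.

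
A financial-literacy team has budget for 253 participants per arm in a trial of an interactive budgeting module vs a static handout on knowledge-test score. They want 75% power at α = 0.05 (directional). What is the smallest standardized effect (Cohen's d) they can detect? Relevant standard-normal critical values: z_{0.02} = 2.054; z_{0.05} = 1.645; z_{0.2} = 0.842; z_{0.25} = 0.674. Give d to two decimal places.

For two independent groups of n = 253 each: d_min = (z_{α} + z_β)·√(2/n).
z-sum = 1.645 + 0.674 = 2.319.
d_min = 2.319 × √(2/253) = 2.319 × 0.0889 = 0.206.

d_min ≈ 0.21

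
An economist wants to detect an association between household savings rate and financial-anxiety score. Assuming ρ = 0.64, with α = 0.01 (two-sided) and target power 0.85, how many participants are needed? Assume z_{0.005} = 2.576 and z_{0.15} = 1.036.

Fisher's z: C = ½·ln((1+r)/(1−r)) = ½·ln(4.5556) = 0.7582.
n = ((z_{α/2} + z_β)/C)² + 3.
(2.576 + 1.036) / 0.7582 = 3.612 / 0.7582 = 4.764.
n = 4.764² + 3 = 22.69 + 3 = 25.7.
Round up.

n = 26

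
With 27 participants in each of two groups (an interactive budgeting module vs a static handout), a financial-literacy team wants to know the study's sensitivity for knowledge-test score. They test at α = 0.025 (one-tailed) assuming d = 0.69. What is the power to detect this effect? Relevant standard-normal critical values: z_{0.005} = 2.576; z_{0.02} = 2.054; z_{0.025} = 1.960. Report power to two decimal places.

power ≈ 0.72

For two equal groups, power = Φ(d·√(n/2) − z_{α}).
d·√(n/2) = 0.69 × √(27/2) = 0.69 × 3.674 = 2.535.
z_β = 2.535 − 1.960 = 0.575.
Power = Φ(0.575) = 0.717.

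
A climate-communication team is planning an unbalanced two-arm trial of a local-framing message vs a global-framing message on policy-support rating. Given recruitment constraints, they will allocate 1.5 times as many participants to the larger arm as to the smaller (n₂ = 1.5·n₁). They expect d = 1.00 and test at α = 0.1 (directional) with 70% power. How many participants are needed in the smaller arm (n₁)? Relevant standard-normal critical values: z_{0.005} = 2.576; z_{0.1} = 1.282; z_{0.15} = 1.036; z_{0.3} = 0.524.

With allocation ratio k = n₂/n₁ = 1.5, Var(x̄₁−x̄₂) = σ²(1/n₁ + 1/(k·n₁)) = σ²·(k+1)/(k·n₁).
So n₁ = (1 + 1/k)·((z_{α} + z_β)/d)² = 1.667 × (1.806/1.00)².
n₁ = 1.667 × 3.26 = 5.4.
Round up: n₁ = 6, giving n₂ = 1.5 × 6 = 9.

n₁ = 6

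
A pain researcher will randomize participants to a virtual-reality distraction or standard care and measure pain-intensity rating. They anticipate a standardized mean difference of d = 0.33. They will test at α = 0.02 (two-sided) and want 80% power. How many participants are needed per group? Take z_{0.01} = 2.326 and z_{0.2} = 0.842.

For two independent groups with equal n: n = 2·((z_{α/2} + z_β) / d)².
z_{α/2} + z_β = 2.326 + 0.842 = 3.168.
n = 2 × (3.168 / 0.33)² = 2 × 9.600² = 2 × 92.16 = 184.3.
Round up to the next whole participant.

n = 185 per group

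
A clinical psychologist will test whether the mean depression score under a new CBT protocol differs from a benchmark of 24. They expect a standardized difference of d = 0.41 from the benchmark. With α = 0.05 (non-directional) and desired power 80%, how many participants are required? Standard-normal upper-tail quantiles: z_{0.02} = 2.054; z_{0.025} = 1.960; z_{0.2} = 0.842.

For a one-sample test: n = ((z_{α/2} + z_β) / d)².
z_{α/2} + z_β = 1.960 + 0.842 = 2.802.
n = (2.802 / 0.41)² = 6.834² = 46.71.
Round up.

n = 47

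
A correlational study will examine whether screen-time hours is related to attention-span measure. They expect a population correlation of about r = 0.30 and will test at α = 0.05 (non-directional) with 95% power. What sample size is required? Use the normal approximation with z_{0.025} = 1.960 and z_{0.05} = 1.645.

Fisher's z: C = ½·ln((1+r)/(1−r)) = ½·ln(1.8571) = 0.3095.
n = ((z_{α/2} + z_β)/C)² + 3.
(1.960 + 1.645) / 0.3095 = 3.605 / 0.3095 = 11.648.
n = 11.648² + 3 = 135.67 + 3 = 138.7.
Round up.

n = 139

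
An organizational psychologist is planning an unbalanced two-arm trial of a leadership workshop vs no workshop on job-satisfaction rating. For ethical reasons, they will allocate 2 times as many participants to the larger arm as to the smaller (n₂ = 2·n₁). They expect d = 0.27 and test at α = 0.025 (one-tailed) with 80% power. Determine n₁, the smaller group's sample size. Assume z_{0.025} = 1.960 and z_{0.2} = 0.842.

n₁ = 162

With allocation ratio k = n₂/n₁ = 2, Var(x̄₁−x̄₂) = σ²(1/n₁ + 1/(k·n₁)) = σ²·(k+1)/(k·n₁).
So n₁ = (1 + 1/k)·((z_{α} + z_β)/d)² = 1.500 × (2.802/0.27)².
n₁ = 1.500 × 107.70 = 161.5.
Round up: n₁ = 162, giving n₂ = 2 × 162 = 324.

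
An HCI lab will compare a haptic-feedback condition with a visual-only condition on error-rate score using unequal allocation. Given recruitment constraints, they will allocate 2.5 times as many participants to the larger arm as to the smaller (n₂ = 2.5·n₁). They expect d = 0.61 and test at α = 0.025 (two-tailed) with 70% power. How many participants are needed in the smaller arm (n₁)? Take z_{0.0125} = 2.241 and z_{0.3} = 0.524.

n₁ = 29

With allocation ratio k = n₂/n₁ = 2.5, Var(x̄₁−x̄₂) = σ²(1/n₁ + 1/(k·n₁)) = σ²·(k+1)/(k·n₁).
So n₁ = (1 + 1/k)·((z_{α/2} + z_β)/d)² = 1.400 × (2.765/0.61)².
n₁ = 1.400 × 20.55 = 28.8.
Round up: n₁ = 29, giving n₂ = ⌈2.5 × 29⌉ = ⌈72.5⌉ = 73.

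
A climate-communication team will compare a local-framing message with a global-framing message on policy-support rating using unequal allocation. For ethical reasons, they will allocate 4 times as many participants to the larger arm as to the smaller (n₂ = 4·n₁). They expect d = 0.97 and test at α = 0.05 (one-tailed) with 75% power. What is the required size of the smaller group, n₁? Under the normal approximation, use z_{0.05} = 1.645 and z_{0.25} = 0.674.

With allocation ratio k = n₂/n₁ = 4, Var(x̄₁−x̄₂) = σ²(1/n₁ + 1/(k·n₁)) = σ²·(k+1)/(k·n₁).
So n₁ = (1 + 1/k)·((z_{α} + z_β)/d)² = 1.250 × (2.319/0.97)².
n₁ = 1.250 × 5.72 = 7.1.
Round up: n₁ = 8, giving n₂ = 4 × 8 = 32.

n₁ = 8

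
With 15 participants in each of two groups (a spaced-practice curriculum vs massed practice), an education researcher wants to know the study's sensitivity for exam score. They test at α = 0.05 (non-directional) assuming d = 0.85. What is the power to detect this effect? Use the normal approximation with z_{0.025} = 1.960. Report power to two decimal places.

power ≈ 0.64

For two equal groups, power = Φ(d·√(n/2) − z_{α/2}).
d·√(n/2) = 0.85 × √(15/2) = 0.85 × 2.739 = 2.328.
z_β = 2.328 − 1.960 = 0.368.
Power = Φ(0.368) = 0.643.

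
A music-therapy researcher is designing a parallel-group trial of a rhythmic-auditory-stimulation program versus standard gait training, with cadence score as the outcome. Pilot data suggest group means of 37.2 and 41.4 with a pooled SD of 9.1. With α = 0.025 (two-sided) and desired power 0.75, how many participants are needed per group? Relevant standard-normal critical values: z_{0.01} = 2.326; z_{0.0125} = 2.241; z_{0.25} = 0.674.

Cohen's d = |M₁ − M₂| / SD_pooled = |37.2 − 41.4| / 9.1 = 4.2 / 9.1 = 0.462.
For two independent groups with equal n: n = 2·((z_{α/2} + z_β) / d)².
z_{α/2} + z_β = 2.241 + 0.674 = 2.915.
n = 2 × (2.915 / 0.462)² = 2 × 6.310² = 2 × 39.81 = 79.6.
Round up to the next whole participant.

n = 80 per group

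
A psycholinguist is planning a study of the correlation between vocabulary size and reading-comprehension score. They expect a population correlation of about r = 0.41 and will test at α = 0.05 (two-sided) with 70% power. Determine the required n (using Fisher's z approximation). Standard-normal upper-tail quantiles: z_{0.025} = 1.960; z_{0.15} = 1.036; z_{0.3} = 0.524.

Fisher's z: C = ½·ln((1+r)/(1−r)) = ½·ln(2.3898) = 0.4356.
n = ((z_{α/2} + z_β)/C)² + 3.
(1.960 + 0.524) / 0.4356 = 2.484 / 0.4356 = 5.702.
n = 5.702² + 3 = 32.52 + 3 = 35.5.
Round up.

n = 36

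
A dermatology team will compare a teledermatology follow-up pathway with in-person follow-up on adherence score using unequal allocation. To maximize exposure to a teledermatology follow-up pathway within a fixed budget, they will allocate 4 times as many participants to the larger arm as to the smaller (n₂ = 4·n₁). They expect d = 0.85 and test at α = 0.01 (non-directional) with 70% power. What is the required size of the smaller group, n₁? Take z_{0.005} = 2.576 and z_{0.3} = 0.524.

With allocation ratio k = n₂/n₁ = 4, Var(x̄₁−x̄₂) = σ²(1/n₁ + 1/(k·n₁)) = σ²·(k+1)/(k·n₁).
So n₁ = (1 + 1/k)·((z_{α/2} + z_β)/d)² = 1.250 × (3.100/0.85)².
n₁ = 1.250 × 13.30 = 16.6.
Round up: n₁ = 17, giving n₂ = 4 × 17 = 68.

n₁ = 17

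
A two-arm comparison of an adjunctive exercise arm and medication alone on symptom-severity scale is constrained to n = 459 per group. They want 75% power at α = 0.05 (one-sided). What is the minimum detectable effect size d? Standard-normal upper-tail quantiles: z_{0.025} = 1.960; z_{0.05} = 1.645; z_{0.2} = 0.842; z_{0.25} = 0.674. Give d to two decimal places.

d_min ≈ 0.15

For two independent groups of n = 459 each: d_min = (z_{α} + z_β)·√(2/n).
z-sum = 1.645 + 0.674 = 2.319.
d_min = 2.319 × √(2/459) = 2.319 × 0.0660 = 0.153.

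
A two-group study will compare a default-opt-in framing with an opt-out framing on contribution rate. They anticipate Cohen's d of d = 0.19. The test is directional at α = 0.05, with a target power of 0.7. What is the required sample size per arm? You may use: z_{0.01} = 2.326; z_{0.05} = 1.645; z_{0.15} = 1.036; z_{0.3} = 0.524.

For two independent groups with equal n: n = 2·((z_{α} + z_β) / d)².
z_{α} + z_β = 1.645 + 0.524 = 2.169.
n = 2 × (2.169 / 0.19)² = 2 × 11.416² = 2 × 130.32 = 260.6.
Round up to the next whole participant.

n = 261 per group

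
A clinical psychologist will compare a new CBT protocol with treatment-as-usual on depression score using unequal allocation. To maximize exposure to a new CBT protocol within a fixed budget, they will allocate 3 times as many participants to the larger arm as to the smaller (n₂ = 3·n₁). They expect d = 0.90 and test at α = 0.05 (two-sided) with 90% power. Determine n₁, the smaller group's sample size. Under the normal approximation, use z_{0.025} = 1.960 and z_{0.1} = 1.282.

n₁ = 18

With allocation ratio k = n₂/n₁ = 3, Var(x̄₁−x̄₂) = σ²(1/n₁ + 1/(k·n₁)) = σ²·(k+1)/(k·n₁).
So n₁ = (1 + 1/k)·((z_{α/2} + z_β)/d)² = 1.333 × (3.242/0.90)².
n₁ = 1.333 × 12.98 = 17.3.
Round up: n₁ = 18, giving n₂ = 3 × 18 = 54.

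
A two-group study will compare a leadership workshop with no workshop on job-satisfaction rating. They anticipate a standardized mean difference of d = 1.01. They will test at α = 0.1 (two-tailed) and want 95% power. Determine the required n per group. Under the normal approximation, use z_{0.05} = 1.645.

n = 22 per group

For two independent groups with equal n: n = 2·((z_{α/2} + z_β) / d)².
z_{α/2} + z_β = 1.645 + 1.645 = 3.290.
n = 2 × (3.290 / 1.01)² = 2 × 3.257² = 2 × 10.61 = 21.2.
Round up to the next whole participant.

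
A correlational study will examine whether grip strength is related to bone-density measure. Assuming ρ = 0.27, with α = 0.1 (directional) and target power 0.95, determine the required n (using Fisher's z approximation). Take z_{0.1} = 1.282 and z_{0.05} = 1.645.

n = 115

Fisher's z: C = ½·ln((1+r)/(1−r)) = ½·ln(1.7397) = 0.2769.
n = ((z_{α} + z_β)/C)² + 3.
(1.282 + 1.645) / 0.2769 = 2.927 / 0.2769 = 10.571.
n = 10.571² + 3 = 111.74 + 3 = 114.7.
Round up.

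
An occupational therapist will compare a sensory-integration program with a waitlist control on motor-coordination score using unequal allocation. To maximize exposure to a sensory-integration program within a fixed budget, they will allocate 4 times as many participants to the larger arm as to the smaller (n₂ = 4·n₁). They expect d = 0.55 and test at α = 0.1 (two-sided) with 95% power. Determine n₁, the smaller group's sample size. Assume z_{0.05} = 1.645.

With allocation ratio k = n₂/n₁ = 4, Var(x̄₁−x̄₂) = σ²(1/n₁ + 1/(k·n₁)) = σ²·(k+1)/(k·n₁).
So n₁ = (1 + 1/k)·((z_{α/2} + z_β)/d)² = 1.250 × (3.290/0.55)².
n₁ = 1.250 × 35.78 = 44.7.
Round up: n₁ = 45, giving n₂ = 4 × 45 = 180.

n₁ = 45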